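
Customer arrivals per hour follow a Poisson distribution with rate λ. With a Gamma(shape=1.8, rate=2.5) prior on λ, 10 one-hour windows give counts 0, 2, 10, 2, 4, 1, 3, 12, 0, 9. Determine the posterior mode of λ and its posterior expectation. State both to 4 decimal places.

Σ counts = 43. Posterior: Gamma(shape = 1.8+43 = 44.8, rate = 2.5+10 = 12.5).
Mode = (α−1)/β = 43.8/12.5 = 3.5040.
Mean = α/β = 44.8/12.5 = 3.5840.

posterior mode = 3.5040, posterior expectation = 3.5840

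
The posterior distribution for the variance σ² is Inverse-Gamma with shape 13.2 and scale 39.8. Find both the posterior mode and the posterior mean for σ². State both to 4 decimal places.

MAP = 2.8028; posterior mean = 3.2623

Mode = β/(α+1) = 39.8/14.2 = 2.8028.
Mean = β/(α−1) = 39.8/12.2 = 3.2623.
The posterior is right-skewed, so the mean exceeds the mode.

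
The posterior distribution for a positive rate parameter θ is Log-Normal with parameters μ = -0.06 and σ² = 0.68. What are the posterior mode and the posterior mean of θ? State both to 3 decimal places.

Mode = exp(μ − σ²) = exp(-0.74) = 0.477.
Mean = exp(μ + σ²/2) = exp(0.280) = 1.323.

θ_MAP = 0.477, E[θ|data] = 1.323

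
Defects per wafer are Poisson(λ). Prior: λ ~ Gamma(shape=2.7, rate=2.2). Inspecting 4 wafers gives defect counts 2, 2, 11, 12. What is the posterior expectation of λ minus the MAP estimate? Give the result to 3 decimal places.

Σ counts = 27. Posterior: Gamma(shape = 2.7+27 = 29.7, rate = 2.2+4 = 6.2).
Mode = (α−1)/β = 28.7/6.2 = 4.629.
Mean = α/β = 29.7/6.2 = 4.790.
Difference = 4.790 − 4.629 = 0.161.
The posterior is right-skewed, so the mean exceeds the mode.

0.161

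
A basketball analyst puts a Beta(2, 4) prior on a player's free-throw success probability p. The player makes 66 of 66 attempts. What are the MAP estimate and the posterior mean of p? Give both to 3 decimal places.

MAP: 0.957. Posterior mean: 0.944.

Posterior: Beta(2+66, 4+0) = Beta(68, 4).
Mode = (68−1)/(68+4−2) = 67/70 = 0.957.
Mean = 68/(68+4) = 68/72 = 0.944.
The posterior is left-skewed, so the mode exceeds the mean.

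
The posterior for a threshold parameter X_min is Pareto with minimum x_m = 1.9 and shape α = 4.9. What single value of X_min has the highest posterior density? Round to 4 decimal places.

1.9000

The Pareto density is strictly decreasing on [x_m, ∞), so the mode is x_m = 1.9000.
Mean = α·x_m/(α−1) = 4.9·1.9/3.9 = 2.3872.
This is the posterior mode — the MAP estimate.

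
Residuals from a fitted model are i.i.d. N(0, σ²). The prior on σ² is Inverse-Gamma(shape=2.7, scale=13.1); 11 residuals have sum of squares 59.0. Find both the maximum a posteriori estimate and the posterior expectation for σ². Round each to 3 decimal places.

MAP = 4.630, posterior mean = 5.917

Posterior: Inverse-Gamma(shape = 2.7+11/2 = 8.2, scale = 13.1+59.0/2 = 42.6).
Mode = β/(α+1) = 42.6/9.2 = 4.630.
Mean = β/(α−1) = 42.6/7.2 = 5.917.
The mean is pulled above the mode by the posterior's right skew.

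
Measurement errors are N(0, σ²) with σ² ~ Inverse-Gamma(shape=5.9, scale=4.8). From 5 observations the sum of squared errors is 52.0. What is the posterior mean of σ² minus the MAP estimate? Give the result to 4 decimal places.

0.8856

Posterior: Inverse-Gamma(shape = 5.9+5/2 = 8.4, scale = 4.8+52.0/2 = 30.8).
Mode = β/(α+1) = 30.8/9.4 = 3.2766.
Mean = β/(α−1) = 30.8/7.4 = 4.1622.
Difference = 4.1622 − 3.2766 = 0.8856.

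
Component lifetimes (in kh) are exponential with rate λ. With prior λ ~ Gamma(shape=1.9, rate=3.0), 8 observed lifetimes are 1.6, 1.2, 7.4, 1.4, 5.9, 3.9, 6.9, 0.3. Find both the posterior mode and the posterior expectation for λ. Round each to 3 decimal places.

MAP = 0.282; posterior mean = 0.313

Σ times = 28.6. Posterior: Gamma(shape = 1.9+8 = 9.9, rate = 3.0+28.6 = 31.6).
Mode = (α−1)/β = 8.9/31.6 = 0.282.
Mean = α/β = 9.9/31.6 = 0.313.
Mean > mode: the posterior has a right tail.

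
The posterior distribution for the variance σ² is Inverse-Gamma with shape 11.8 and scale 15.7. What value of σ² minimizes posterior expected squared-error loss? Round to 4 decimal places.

Mode = β/(α+1) = 15.7/12.8 = 1.2266.
Mean = β/(α−1) = 15.7/10.8 = 1.4537.
Squared-error loss ⇒ the optimal estimator is the posterior mean.

1.4537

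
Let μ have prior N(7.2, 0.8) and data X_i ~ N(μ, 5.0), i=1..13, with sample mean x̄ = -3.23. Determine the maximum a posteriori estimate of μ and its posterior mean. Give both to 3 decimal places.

Posterior for μ is Normal. Precision-weighted mean: (1/0.8·7.2 + 13/5.0·-3.23) / (1/0.8 + 13/5.0) = 0.156.
A Normal posterior is symmetric, so mode = mean.

MAP = 0.156, posterior mean = 0.156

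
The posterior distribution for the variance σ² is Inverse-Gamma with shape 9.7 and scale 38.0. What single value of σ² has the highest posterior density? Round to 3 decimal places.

3.551

Mode = β/(α+1) = 38.0/10.7 = 3.551.
Mean = β/(α−1) = 38.0/8.7 = 4.368.
This is the posterior mode — the MAP estimate.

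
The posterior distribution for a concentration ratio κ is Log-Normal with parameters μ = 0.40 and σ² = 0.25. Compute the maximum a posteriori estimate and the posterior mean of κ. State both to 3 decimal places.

MAP = 1.162, posterior mean = 1.690

Mode = exp(μ − σ²) = exp(0.15) = 1.162.
Mean = exp(μ + σ²/2) = exp(0.525) = 1.690.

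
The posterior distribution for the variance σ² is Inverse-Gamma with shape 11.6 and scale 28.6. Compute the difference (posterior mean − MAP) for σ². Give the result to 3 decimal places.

0.428

Mode = β/(α+1) = 28.6/12.6 = 2.270.
Mean = β/(α−1) = 28.6/10.6 = 2.698.
Difference = 2.698 − 2.270 = 0.428.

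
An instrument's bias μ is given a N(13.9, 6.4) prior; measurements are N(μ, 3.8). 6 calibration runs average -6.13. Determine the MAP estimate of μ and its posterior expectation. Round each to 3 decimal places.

MAP = -4.326; posterior mean = -4.326

Posterior for μ is Normal. Precision-weighted mean: (1/6.4·13.9 + 6/3.8·-6.13) / (1/6.4 + 6/3.8) = -4.326.
A Normal posterior is symmetric, so mode = mean.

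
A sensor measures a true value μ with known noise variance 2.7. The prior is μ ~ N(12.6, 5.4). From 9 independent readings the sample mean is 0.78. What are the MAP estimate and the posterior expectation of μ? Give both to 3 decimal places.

Posterior for μ is Normal. Precision-weighted mean: (1/5.4·12.6 + 9/2.7·0.78) / (1/5.4 + 9/2.7) = 1.402.
A Normal posterior is symmetric, so mode = mean.

MAP = 1.402; posterior mean = 1.402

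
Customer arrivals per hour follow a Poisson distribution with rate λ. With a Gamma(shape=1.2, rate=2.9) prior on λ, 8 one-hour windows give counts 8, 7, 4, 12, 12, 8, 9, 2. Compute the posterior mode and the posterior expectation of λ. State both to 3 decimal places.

posterior mode = 5.706, posterior expectation = 5.798

Σ counts = 62. Posterior: Gamma(shape = 1.2+62 = 63.2, rate = 2.9+8 = 10.9).
Mode = (α−1)/β = 62.2/10.9 = 5.706.
Mean = α/β = 63.2/10.9 = 5.798.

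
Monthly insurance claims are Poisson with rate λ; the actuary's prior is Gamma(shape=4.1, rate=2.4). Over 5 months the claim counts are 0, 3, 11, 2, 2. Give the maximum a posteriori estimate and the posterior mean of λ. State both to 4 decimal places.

λ_MAP = 2.8514, E[λ|data] = 2.9865

Σ counts = 18. Posterior: Gamma(shape = 4.1+18 = 22.1, rate = 2.4+5 = 7.4).
Mode = (α−1)/β = 21.1/7.4 = 2.8514.
Mean = α/β = 22.1/7.4 = 2.9865.
The posterior is right-skewed, so the mean exceeds the mode.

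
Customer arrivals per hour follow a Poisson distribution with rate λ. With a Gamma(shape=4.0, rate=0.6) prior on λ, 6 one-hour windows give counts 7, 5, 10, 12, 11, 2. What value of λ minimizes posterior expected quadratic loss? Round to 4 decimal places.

Σ counts = 47. Posterior: Gamma(shape = 4.0+47 = 51.0, rate = 0.6+6 = 6.6).
Mode = (α−1)/β = 50.0/6.6 = 7.5758.
Mean = α/β = 51.0/6.6 = 7.7273.
Quadratic loss ⇒ the optimal estimator is the posterior mean.

7.7273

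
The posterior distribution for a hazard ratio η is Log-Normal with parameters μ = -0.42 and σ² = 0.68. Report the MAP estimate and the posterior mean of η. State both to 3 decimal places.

MAP = 0.333; posterior mean = 0.923

Mode = exp(μ − σ²) = exp(-1.10) = 0.333.
Mean = exp(μ + σ²/2) = exp(-0.080) = 0.923.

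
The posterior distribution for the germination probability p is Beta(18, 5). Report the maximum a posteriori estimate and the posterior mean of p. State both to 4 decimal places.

maximum a posteriori estimate = 0.8095, posterior mean = 0.7826

Mode = (18−1)/(18+5−2) = 17/21 = 0.8095.
Mean = 18/(18+5) = 18/23 = 0.7826.
The posterior is left-skewed, so the mode exceeds the mean.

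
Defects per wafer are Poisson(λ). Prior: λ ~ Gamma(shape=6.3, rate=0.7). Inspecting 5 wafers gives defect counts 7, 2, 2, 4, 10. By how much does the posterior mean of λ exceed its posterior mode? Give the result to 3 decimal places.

0.175

Σ counts = 25. Posterior: Gamma(shape = 6.3+25 = 31.3, rate = 0.7+5 = 5.7).
Mode = (α−1)/β = 30.3/5.7 = 5.316.
Mean = α/β = 31.3/5.7 = 5.491.
Difference = 5.491 − 5.316 = 0.175.
The mean is pulled above the mode by the posterior's right skew.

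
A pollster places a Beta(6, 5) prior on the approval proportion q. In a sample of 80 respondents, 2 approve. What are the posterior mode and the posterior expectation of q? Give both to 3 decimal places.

Posterior: Beta(6+2, 5+78) = Beta(8, 83).
Mode = (8−1)/(8+83−2) = 7/89 = 0.079.
Mean = 8/(8+83) = 8/91 = 0.088.
The posterior is right-skewed, so the mean exceeds the mode.

MAP = 0.079; posterior mean = 0.088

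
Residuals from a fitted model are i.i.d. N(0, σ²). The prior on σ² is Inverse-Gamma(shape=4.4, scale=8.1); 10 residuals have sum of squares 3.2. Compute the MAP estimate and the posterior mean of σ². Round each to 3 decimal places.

MAP: 0.933. Posterior mean: 1.155.

Posterior: Inverse-Gamma(shape = 4.4+10/2 = 9.4, scale = 8.1+3.2/2 = 9.7).
Mode = β/(α+1) = 9.7/10.4 = 0.933.
Mean = β/(α−1) = 9.7/8.4 = 1.155.
Mean > mode: the posterior has a right tail.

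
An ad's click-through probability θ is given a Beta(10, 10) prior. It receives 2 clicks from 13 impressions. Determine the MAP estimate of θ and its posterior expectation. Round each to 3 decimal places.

Posterior: Beta(10+2, 10+11) = Beta(12, 21).
Mode = (12−1)/(12+21−2) = 11/31 = 0.355.
Mean = 12/(12+21) = 12/33 = 0.364.
The mean is pulled above the mode by the posterior's right skew.

MAP = 0.355; posterior mean = 0.364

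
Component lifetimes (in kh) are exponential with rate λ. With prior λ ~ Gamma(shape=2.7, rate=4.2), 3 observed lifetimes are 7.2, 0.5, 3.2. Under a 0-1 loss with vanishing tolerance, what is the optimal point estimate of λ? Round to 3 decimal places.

0.311

Σ times = 10.9. Posterior: Gamma(shape = 2.7+3 = 5.7, rate = 4.2+10.9 = 15.1).
Mode = (α−1)/β = 4.7/15.1 = 0.311.
Mean = α/β = 5.7/15.1 = 0.377.
This is the posterior mode — the MAP estimate.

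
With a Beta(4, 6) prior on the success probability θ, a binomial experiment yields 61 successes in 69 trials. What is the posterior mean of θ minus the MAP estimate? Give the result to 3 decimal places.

-0.008

Posterior: Beta(4+61, 6+8) = Beta(65, 14).
Mode = (65−1)/(65+14−2) = 64/77 = 0.831.
Mean = 65/(65+14) = 65/79 = 0.823.
Difference = 0.823 − 0.831 = -0.008.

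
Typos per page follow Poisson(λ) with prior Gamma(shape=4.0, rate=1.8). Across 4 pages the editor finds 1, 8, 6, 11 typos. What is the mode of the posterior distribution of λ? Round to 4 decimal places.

5.0000

Σ counts = 26. Posterior: Gamma(shape = 4.0+26 = 30.0, rate = 1.8+4 = 5.8).
Mode = (α−1)/β = 29.0/5.8 = 5.0000.
Mean = α/β = 30.0/5.8 = 5.1724.
This is the posterior mode — the MAP estimate.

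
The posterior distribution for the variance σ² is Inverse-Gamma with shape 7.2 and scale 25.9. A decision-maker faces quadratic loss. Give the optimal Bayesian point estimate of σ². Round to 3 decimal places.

Mode = β/(α+1) = 25.9/8.2 = 3.159.
Mean = β/(α−1) = 25.9/6.2 = 4.177.
Quadratic loss ⇒ the optimal estimator is the posterior mean.

4.177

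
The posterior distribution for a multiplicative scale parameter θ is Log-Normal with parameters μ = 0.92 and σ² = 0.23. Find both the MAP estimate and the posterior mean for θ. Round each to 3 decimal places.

θ_MAP = 1.994, E[θ|data] = 2.815

Mode = exp(μ − σ²) = exp(0.69) = 1.994.
Mean = exp(μ + σ²/2) = exp(1.035) = 2.815.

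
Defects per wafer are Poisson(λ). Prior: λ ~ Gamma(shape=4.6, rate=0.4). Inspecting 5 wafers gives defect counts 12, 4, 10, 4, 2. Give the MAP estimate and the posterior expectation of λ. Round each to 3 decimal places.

MAP = 6.593, posterior mean = 6.778

Σ counts = 32. Posterior: Gamma(shape = 4.6+32 = 36.6, rate = 0.4+5 = 5.4).
Mode = (α−1)/β = 35.6/5.4 = 6.593.
Mean = α/β = 36.6/5.4 = 6.778.
Right-skewed posterior ⇒ mode < mean.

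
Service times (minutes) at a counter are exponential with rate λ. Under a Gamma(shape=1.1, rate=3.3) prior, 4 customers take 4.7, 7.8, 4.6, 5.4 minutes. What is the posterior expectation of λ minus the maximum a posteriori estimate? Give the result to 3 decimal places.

0.039

Σ times = 22.5. Posterior: Gamma(shape = 1.1+4 = 5.1, rate = 3.3+22.5 = 25.8).
Mode = (α−1)/β = 4.1/25.8 = 0.159.
Mean = α/β = 5.1/25.8 = 0.198.
Difference = 0.198 − 0.159 = 0.039.
The mean is pulled above the mode by the posterior's right skew.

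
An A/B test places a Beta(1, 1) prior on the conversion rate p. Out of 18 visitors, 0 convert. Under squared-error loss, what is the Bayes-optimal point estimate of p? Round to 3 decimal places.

0.050

Posterior: Beta(1+0, 1+18) = Beta(1, 19).
Since α = 1 ≤ 1 and β > 1, the Beta density is monotone decreasing on [0,1]; the mode is at 0.
Mean = 1/(1+19) = 0.050.
Squared-error loss ⇒ the optimal estimator is the posterior mean.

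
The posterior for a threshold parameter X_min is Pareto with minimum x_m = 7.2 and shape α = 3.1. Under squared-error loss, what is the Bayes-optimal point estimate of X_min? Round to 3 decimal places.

The Pareto density is strictly decreasing on [x_m, ∞), so the mode is x_m = 7.200.
Mean = α·x_m/(α−1) = 3.1·7.2/2.1 = 10.629.
Squared-error loss ⇒ the optimal estimator is the posterior mean.

10.629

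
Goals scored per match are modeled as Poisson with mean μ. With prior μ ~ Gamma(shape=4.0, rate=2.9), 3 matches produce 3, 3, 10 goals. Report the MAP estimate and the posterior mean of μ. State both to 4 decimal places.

MAP estimate = 3.2203, posterior mean = 3.3898

Σ counts = 16. Posterior: Gamma(shape = 4.0+16 = 20.0, rate = 2.9+3 = 5.9).
Mode = (α−1)/β = 19.0/5.9 = 3.2203.
Mean = α/β = 20.0/5.9 = 3.3898.
Mean > mode: the posterior has a right tail.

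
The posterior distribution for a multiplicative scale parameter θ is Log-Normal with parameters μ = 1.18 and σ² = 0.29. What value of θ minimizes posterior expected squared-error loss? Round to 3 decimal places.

3.762

Mode = exp(μ − σ²) = exp(0.89) = 2.435.
Mean = exp(μ + σ²/2) = exp(1.325) = 3.762.
Squared-error loss ⇒ the optimal estimator is the posterior mean.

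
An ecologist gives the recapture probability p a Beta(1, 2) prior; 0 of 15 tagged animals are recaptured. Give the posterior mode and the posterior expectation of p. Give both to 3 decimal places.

Posterior: Beta(1+0, 2+15) = Beta(1, 17).
Since α = 1 ≤ 1 and β > 1, the Beta density is monotone decreasing on [0,1]; the mode is at 0.
Mean = 1/(1+17) = 0.056.

MAP: 0.000. Posterior mean: 0.056.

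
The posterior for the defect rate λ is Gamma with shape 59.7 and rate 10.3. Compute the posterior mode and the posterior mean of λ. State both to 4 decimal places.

Mode = (α−1)/β = 58.7/10.3 = 5.6990.
Mean = α/β = 59.7/10.3 = 5.7961.

λ_MAP = 5.6990, E[λ|data] = 5.7961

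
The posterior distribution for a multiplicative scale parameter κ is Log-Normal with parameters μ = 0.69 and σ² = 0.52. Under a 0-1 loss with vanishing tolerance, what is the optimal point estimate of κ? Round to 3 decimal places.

1.185

Mode = exp(μ − σ²) = exp(0.17) = 1.185.
Mean = exp(μ + σ²/2) = exp(0.950) = 2.586.
This is the posterior mode — the MAP estimate.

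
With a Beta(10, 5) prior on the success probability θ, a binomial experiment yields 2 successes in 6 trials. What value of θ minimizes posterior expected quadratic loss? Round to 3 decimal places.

Posterior: Beta(10+2, 5+4) = Beta(12, 9).
Mode = (12−1)/(12+9−2) = 11/19 = 0.579.
Mean = 12/(12+9) = 12/21 = 0.571.
Quadratic loss ⇒ the optimal estimator is the posterior mean.

0.571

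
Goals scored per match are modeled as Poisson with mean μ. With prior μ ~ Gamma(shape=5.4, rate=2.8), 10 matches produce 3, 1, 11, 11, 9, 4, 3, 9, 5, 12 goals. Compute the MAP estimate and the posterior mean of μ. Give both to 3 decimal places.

MAP estimate = 5.656, posterior mean = 5.734

Σ counts = 68. Posterior: Gamma(shape = 5.4+68 = 73.4, rate = 2.8+10 = 12.8).
Mode = (α−1)/β = 72.4/12.8 = 5.656.
Mean = α/β = 73.4/12.8 = 5.734.
Right-skewed posterior ⇒ mode < mean.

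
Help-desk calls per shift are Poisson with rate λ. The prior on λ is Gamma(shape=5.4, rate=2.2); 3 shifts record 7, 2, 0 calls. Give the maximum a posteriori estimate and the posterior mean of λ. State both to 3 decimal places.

MAP = 2.577; posterior mean = 2.769

Σ counts = 9. Posterior: Gamma(shape = 5.4+9 = 14.4, rate = 2.2+3 = 5.2).
Mode = (α−1)/β = 13.4/5.2 = 2.577.
Mean = α/β = 14.4/5.2 = 2.769.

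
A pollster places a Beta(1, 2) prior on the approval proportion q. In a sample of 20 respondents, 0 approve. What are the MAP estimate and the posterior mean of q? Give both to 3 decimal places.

Posterior: Beta(1+0, 2+20) = Beta(1, 22).
Since α = 1 ≤ 1 and β > 1, the Beta density is monotone decreasing on [0,1]; the mode is at 0.
Mean = 1/(1+22) = 0.043.

MAP = 0.000, posterior mean = 0.043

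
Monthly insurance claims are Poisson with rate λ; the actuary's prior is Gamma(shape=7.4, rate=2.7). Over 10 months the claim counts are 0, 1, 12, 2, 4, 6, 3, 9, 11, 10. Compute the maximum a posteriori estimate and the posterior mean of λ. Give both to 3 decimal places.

maximum a posteriori estimate = 5.071, posterior mean = 5.150

Σ counts = 58. Posterior: Gamma(shape = 7.4+58 = 65.4, rate = 2.7+10 = 12.7).
Mode = (α−1)/β = 64.4/12.7 = 5.071.
Mean = α/β = 65.4/12.7 = 5.150.
The posterior is right-skewed, so the mean exceeds the mode.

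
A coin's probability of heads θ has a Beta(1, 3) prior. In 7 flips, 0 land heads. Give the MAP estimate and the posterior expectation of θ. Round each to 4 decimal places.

MAP = 0.0000; posterior mean = 0.0909

Posterior: Beta(1+0, 3+7) = Beta(1, 10).
Since α = 1 ≤ 1 and β > 1, the Beta density is monotone decreasing on [0,1]; the mode is at 0.
Mean = 1/(1+10) = 0.0909.
Mean > mode: the posterior has a right tail.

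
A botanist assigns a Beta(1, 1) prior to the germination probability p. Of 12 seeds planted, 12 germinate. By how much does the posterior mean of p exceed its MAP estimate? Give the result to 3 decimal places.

-0.071

Posterior: Beta(1+12, 1+0) = Beta(13, 1).
Since β = 1 ≤ 1 and α > 1, the Beta density is monotone increasing on [0,1]; the mode is at 1.
Mean = 13/(13+1) = 0.929.
Difference = 0.929 − 1.000 = -0.071.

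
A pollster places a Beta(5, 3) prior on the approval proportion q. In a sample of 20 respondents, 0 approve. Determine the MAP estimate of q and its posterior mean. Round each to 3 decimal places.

Posterior: Beta(5+0, 3+20) = Beta(5, 23).
Mode = (5−1)/(5+23−2) = 4/26 = 0.154.
Mean = 5/(5+23) = 5/28 = 0.179.
The mean is pulled above the mode by the posterior's right skew.

MAP = 0.154; posterior mean = 0.179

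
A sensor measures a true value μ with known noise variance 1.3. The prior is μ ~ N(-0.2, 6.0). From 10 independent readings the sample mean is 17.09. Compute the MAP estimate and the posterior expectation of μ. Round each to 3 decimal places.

MAP = 16.723; posterior mean = 16.723

Posterior for μ is Normal. Precision-weighted mean: (1/6.0·-0.2 + 10/1.3·17.09) / (1/6.0 + 10/1.3) = 16.723.
A Normal posterior is symmetric, so mode = mean.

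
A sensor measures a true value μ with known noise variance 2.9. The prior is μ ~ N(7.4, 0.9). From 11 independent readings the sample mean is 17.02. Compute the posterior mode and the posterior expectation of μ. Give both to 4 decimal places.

Posterior for μ is Normal. Precision-weighted mean: (1/0.9·7.4 + 11/2.9·17.02) / (1/0.9 + 11/2.9) = 14.8405.
A Normal posterior is symmetric, so mode = mean.

MAP = 14.8405, posterior mean = 14.8405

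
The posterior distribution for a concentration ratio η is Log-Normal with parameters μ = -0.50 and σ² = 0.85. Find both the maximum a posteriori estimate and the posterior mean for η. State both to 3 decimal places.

MAP = 0.259; posterior mean = 0.928

Mode = exp(μ − σ²) = exp(-1.35) = 0.259.
Mean = exp(μ + σ²/2) = exp(-0.075) = 0.928.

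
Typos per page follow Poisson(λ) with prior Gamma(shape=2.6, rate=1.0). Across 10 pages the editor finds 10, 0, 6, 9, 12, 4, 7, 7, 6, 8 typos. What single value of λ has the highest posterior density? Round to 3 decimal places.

Σ counts = 69. Posterior: Gamma(shape = 2.6+69 = 71.6, rate = 1.0+10 = 11.0).
Mode = (α−1)/β = 70.6/11.0 = 6.418.
Mean = α/β = 71.6/11.0 = 6.509.
This is the posterior mode — the MAP estimate.

6.418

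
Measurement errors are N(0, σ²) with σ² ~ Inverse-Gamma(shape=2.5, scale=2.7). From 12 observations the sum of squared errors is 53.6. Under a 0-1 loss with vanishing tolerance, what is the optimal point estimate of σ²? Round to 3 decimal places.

Posterior: Inverse-Gamma(shape = 2.5+12/2 = 8.5, scale = 2.7+53.6/2 = 29.5).
Mode = β/(α+1) = 29.5/9.5 = 3.105.
Mean = β/(α−1) = 29.5/7.5 = 3.933.
This is the posterior mode — the MAP estimate.

3.105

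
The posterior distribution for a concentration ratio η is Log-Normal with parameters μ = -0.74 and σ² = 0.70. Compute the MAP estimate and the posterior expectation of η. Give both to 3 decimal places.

Mode = exp(μ − σ²) = exp(-1.44) = 0.237.
Mean = exp(μ + σ²/2) = exp(-0.390) = 0.677.
Right-skewed posterior ⇒ mode < mean.

MAP estimate = 0.237, posterior expectation = 0.677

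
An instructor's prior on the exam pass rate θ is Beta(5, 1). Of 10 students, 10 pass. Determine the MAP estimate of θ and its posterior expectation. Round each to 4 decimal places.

MAP: 1.0000. Posterior mean: 0.9375.

Posterior: Beta(5+10, 1+0) = Beta(15, 1).
Since β = 1 ≤ 1 and α > 1, the Beta density is monotone increasing on [0,1]; the mode is at 1.
Mean = 15/(15+1) = 0.9375.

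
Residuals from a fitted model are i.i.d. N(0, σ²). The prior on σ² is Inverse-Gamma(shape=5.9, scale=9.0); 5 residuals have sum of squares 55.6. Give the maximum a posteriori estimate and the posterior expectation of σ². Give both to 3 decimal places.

MAP: 3.915. Posterior mean: 4.973.

Posterior: Inverse-Gamma(shape = 5.9+5/2 = 8.4, scale = 9.0+55.6/2 = 36.8).
Mode = β/(α+1) = 36.8/9.4 = 3.915.
Mean = β/(α−1) = 36.8/7.4 = 4.973.
Right-skewed posterior ⇒ mode < mean.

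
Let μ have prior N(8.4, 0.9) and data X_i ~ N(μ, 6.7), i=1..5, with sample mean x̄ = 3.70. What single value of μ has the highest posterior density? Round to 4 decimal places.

Posterior for μ is Normal. Precision-weighted mean: (1/0.9·8.4 + 5/6.7·3.70) / (1/0.9 + 5/6.7) = 6.5116.
A Normal posterior is symmetric, so mode = mean.
This is the posterior mode — the MAP estimate.

6.5116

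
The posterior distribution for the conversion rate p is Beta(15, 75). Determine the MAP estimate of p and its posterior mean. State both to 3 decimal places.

Mode = (15−1)/(15+75−2) = 14/88 = 0.159.
Mean = 15/(15+75) = 15/90 = 0.167.
Mean > mode: the posterior has a right tail.

MAP = 0.159; posterior mean = 0.167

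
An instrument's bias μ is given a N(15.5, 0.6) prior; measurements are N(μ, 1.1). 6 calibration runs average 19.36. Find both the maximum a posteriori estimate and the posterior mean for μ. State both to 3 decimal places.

Posterior for μ is Normal. Precision-weighted mean: (1/0.6·15.5 + 6/1.1·19.36) / (1/0.6 + 6/1.1) = 18.457.
A Normal posterior is symmetric, so mode = mean.

maximum a posteriori estimate = 18.457, posterior mean = 18.457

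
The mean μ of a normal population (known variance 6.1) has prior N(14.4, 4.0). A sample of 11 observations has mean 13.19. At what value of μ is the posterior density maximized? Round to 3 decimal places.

Posterior for μ is Normal. Precision-weighted mean: (1/4.0·14.4 + 11/6.1·13.19) / (1/4.0 + 11/6.1) = 13.337.
A Normal posterior is symmetric, so mode = mean.
This is the posterior mode — the MAP estimate.

13.337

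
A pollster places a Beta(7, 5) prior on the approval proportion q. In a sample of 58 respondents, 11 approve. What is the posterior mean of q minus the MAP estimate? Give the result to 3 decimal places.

0.007

Posterior: Beta(7+11, 5+47) = Beta(18, 52).
Mode = (18−1)/(18+52−2) = 17/68 = 0.250.
Mean = 18/(18+52) = 18/70 = 0.257.
Difference = 0.257 − 0.250 = 0.007.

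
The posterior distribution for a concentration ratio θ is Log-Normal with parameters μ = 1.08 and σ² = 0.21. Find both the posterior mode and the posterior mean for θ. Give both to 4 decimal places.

θ_MAP = 2.3869, E[θ|data] = 3.2707

Mode = exp(μ − σ²) = exp(0.87) = 2.3869.
Mean = exp(μ + σ²/2) = exp(1.185) = 3.2707.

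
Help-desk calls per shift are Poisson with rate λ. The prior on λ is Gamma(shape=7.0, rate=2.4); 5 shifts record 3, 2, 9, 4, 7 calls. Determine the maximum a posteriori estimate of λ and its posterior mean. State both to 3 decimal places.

λ_MAP = 4.189, E[λ|data] = 4.324

Σ counts = 25. Posterior: Gamma(shape = 7.0+25 = 32.0, rate = 2.4+5 = 7.4).
Mode = (α−1)/β = 31.0/7.4 = 4.189.
Mean = α/β = 32.0/7.4 = 4.324.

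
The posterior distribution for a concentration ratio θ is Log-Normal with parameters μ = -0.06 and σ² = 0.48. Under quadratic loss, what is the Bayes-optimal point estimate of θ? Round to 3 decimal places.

Mode = exp(μ − σ²) = exp(-0.54) = 0.583.
Mean = exp(μ + σ²/2) = exp(0.180) = 1.197.
Quadratic loss ⇒ the optimal estimator is the posterior mean.

1.197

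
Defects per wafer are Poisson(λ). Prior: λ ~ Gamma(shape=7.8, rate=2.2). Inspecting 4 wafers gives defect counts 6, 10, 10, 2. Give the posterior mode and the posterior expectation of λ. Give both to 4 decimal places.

Σ counts = 28. Posterior: Gamma(shape = 7.8+28 = 35.8, rate = 2.2+4 = 6.2).
Mode = (α−1)/β = 34.8/6.2 = 5.6129.
Mean = α/β = 35.8/6.2 = 5.7742.

MAP = 5.6129; posterior mean = 5.7742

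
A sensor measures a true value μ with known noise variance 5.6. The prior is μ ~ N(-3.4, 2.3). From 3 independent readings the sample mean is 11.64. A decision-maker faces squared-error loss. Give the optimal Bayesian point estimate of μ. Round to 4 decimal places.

Posterior for μ is Normal. Precision-weighted mean: (1/2.3·-3.4 + 3/5.6·11.64) / (1/2.3 + 3/5.6) = 4.9021.
A Normal posterior is symmetric, so mode = mean.
Squared-error loss ⇒ the optimal estimator is the posterior mean.

4.9021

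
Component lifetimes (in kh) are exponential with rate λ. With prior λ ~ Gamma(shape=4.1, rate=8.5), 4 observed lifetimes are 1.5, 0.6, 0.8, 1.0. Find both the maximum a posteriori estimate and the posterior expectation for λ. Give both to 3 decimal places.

Σ times = 3.9. Posterior: Gamma(shape = 4.1+4 = 8.1, rate = 8.5+3.9 = 12.4).
Mode = (α−1)/β = 7.1/12.4 = 0.573.
Mean = α/β = 8.1/12.4 = 0.653.

MAP: 0.573. Posterior mean: 0.653.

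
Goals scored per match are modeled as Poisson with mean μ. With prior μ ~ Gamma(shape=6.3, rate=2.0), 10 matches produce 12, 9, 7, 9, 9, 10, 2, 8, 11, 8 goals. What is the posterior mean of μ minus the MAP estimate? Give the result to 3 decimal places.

Σ counts = 85. Posterior: Gamma(shape = 6.3+85 = 91.3, rate = 2.0+10 = 12.0).
Mode = (α−1)/β = 90.3/12.0 = 7.525.
Mean = α/β = 91.3/12.0 = 7.608.
Difference = 7.608 − 7.525 = 0.083.
The mean is pulled above the mode by the posterior's right skew.

0.083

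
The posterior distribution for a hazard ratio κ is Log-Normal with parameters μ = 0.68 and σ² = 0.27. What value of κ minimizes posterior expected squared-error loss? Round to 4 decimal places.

2.2592

Mode = exp(μ − σ²) = exp(0.41) = 1.5068.
Mean = exp(μ + σ²/2) = exp(0.815) = 2.2592.
Squared-error loss ⇒ the optimal estimator is the posterior mean.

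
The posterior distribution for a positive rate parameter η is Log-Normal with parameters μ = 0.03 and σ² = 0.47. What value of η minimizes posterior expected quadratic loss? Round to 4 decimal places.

1.3034

Mode = exp(μ − σ²) = exp(-0.44) = 0.6440.
Mean = exp(μ + σ²/2) = exp(0.265) = 1.3034.
Quadratic loss ⇒ the optimal estimator is the posterior mean.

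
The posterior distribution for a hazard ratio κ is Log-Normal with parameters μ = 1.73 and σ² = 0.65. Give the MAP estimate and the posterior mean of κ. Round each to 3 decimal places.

MAP estimate = 2.945, posterior mean = 7.807

Mode = exp(μ − σ²) = exp(1.08) = 2.945.
Mean = exp(μ + σ²/2) = exp(2.055) = 7.807.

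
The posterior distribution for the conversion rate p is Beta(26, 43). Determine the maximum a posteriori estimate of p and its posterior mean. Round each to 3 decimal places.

Mode = (26−1)/(26+43−2) = 25/67 = 0.373.
Mean = 26/(26+43) = 26/69 = 0.377.

maximum a posteriori estimate = 0.373, posterior mean = 0.377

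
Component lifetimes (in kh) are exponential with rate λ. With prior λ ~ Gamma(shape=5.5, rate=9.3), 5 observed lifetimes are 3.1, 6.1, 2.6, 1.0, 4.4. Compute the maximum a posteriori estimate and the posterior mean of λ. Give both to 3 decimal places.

Σ times = 17.2. Posterior: Gamma(shape = 5.5+5 = 10.5, rate = 9.3+17.2 = 26.5).
Mode = (α−1)/β = 9.5/26.5 = 0.358.
Mean = α/β = 10.5/26.5 = 0.396.

λ_MAP = 0.358, E[λ|data] = 0.396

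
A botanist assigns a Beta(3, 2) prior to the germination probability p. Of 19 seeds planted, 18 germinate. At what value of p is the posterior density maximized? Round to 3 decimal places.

0.909

Posterior: Beta(3+18, 2+1) = Beta(21, 3).
Mode = (21−1)/(21+3−2) = 20/22 = 0.909.
Mean = 21/(21+3) = 21/24 = 0.875.
This is the posterior mode — the MAP estimate.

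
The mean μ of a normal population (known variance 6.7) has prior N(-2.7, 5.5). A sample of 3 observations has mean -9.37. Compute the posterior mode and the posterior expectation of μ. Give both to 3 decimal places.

Posterior for μ is Normal. Precision-weighted mean: (1/5.5·-2.7 + 3/6.7·-9.37) / (1/5.5 + 3/6.7) = -7.444.
A Normal posterior is symmetric, so mode = mean.

MAP = -7.444; posterior mean = -7.444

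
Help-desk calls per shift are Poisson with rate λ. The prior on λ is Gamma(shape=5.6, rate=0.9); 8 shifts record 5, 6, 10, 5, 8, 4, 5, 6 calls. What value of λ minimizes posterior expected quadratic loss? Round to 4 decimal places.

Σ counts = 49. Posterior: Gamma(shape = 5.6+49 = 54.6, rate = 0.9+8 = 8.9).
Mode = (α−1)/β = 53.6/8.9 = 6.0225.
Mean = α/β = 54.6/8.9 = 6.1348.
Quadratic loss ⇒ the optimal estimator is the posterior mean.

6.1348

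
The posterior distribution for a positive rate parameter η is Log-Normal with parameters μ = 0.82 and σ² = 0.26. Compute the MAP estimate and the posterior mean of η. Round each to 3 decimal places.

MAP estimate = 1.751, posterior mean = 2.586

Mode = exp(μ − σ²) = exp(0.56) = 1.751.
Mean = exp(μ + σ²/2) = exp(0.950) = 2.586.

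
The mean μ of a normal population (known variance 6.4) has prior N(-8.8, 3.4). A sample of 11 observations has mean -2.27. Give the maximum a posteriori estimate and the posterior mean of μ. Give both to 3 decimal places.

Posterior for μ is Normal. Precision-weighted mean: (1/3.4·-8.8 + 11/6.4·-2.27) / (1/3.4 + 11/6.4) = -3.224.
A Normal posterior is symmetric, so mode = mean.

MAP: -3.224. Posterior mean: -3.224.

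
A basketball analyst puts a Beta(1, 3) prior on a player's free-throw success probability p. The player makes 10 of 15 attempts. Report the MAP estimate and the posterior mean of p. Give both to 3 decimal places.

Posterior: Beta(1+10, 3+5) = Beta(11, 8).
Mode = (11−1)/(11+8−2) = 10/17 = 0.588.
Mean = 11/(11+8) = 11/19 = 0.579.
Mode > mean: the posterior has a left tail.

MAP = 0.588; posterior mean = 0.579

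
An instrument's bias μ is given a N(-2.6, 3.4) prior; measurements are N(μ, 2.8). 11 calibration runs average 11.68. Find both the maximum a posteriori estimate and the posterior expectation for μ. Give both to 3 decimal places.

Posterior for μ is Normal. Precision-weighted mean: (1/3.4·-2.6 + 11/2.8·11.68) / (1/3.4 + 11/2.8) = 10.685.
A Normal posterior is symmetric, so mode = mean.

MAP: 10.685. Posterior mean: 10.685.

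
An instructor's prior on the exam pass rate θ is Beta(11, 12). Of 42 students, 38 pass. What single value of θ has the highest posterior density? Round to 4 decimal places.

0.7619

Posterior: Beta(11+38, 12+4) = Beta(49, 16).
Mode = (49−1)/(49+16−2) = 48/63 = 0.7619.
Mean = 49/(49+16) = 49/65 = 0.7538.
This is the posterior mode — the MAP estimate.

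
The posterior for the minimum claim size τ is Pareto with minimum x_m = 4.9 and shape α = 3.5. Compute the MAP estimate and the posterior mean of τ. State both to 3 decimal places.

MAP estimate = 4.900, posterior mean = 6.860

The Pareto density is strictly decreasing on [x_m, ∞), so the mode is x_m = 4.900.
Mean = α·x_m/(α−1) = 3.5·4.9/2.5 = 6.860.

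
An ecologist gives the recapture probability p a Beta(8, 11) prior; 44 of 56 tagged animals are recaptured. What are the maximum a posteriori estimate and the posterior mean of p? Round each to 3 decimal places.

Posterior: Beta(8+44, 11+12) = Beta(52, 23).
Mode = (52−1)/(52+23−2) = 51/73 = 0.699.
Mean = 52/(52+23) = 52/75 = 0.693.

MAP = 0.699; posterior mean = 0.693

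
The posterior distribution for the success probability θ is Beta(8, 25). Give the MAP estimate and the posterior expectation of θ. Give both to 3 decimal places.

MAP = 0.226, posterior mean = 0.242

Mode = (8−1)/(8+25−2) = 7/31 = 0.226.
Mean = 8/(8+25) = 8/33 = 0.242.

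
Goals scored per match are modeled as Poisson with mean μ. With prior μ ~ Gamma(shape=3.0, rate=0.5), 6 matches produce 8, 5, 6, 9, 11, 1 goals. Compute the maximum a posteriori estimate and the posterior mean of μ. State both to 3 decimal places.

μ_MAP = 6.462, E[μ|data] = 6.615

Σ counts = 40. Posterior: Gamma(shape = 3.0+40 = 43.0, rate = 0.5+6 = 6.5).
Mode = (α−1)/β = 42.0/6.5 = 6.462.
Mean = α/β = 43.0/6.5 = 6.615.
Right-skewed posterior ⇒ mode < mean.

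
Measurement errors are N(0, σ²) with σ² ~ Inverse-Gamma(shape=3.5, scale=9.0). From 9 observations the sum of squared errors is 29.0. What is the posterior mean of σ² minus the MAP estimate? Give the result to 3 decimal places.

0.746

Posterior: Inverse-Gamma(shape = 3.5+9/2 = 8.0, scale = 9.0+29.0/2 = 23.5).
Mode = β/(α+1) = 23.5/9.0 = 2.611.
Mean = β/(α−1) = 23.5/7.0 = 3.357.
Difference = 3.357 − 2.611 = 0.746.
Mean > mode: the posterior has a right tail.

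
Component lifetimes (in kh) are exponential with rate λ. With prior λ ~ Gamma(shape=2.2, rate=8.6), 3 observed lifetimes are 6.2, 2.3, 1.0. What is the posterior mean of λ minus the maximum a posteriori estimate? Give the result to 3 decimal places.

0.055

Σ times = 9.5. Posterior: Gamma(shape = 2.2+3 = 5.2, rate = 8.6+9.5 = 18.1).
Mode = (α−1)/β = 4.2/18.1 = 0.232.
Mean = α/β = 5.2/18.1 = 0.287.
Difference = 0.287 − 0.232 = 0.055.
Mean > mode: the posterior has a right tail.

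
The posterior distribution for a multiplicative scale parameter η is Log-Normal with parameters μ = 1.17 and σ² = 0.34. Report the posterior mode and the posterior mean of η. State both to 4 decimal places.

Mode = exp(μ − σ²) = exp(0.83) = 2.2933.
Mean = exp(μ + σ²/2) = exp(1.340) = 3.8190.

MAP: 2.2933. Posterior mean: 3.8190.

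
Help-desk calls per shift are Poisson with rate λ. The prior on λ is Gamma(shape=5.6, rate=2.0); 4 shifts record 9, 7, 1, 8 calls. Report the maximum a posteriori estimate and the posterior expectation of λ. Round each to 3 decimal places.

MAP = 4.933; posterior mean = 5.100

Σ counts = 25. Posterior: Gamma(shape = 5.6+25 = 30.6, rate = 2.0+4 = 6.0).
Mode = (α−1)/β = 29.6/6.0 = 4.933.
Mean = α/β = 30.6/6.0 = 5.100.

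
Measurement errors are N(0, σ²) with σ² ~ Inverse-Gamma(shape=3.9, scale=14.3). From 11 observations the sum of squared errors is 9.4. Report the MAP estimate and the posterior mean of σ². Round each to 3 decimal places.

MAP estimate = 1.827, posterior mean = 2.262

Posterior: Inverse-Gamma(shape = 3.9+11/2 = 9.4, scale = 14.3+9.4/2 = 19.0).
Mode = β/(α+1) = 19.0/10.4 = 1.827.
Mean = β/(α−1) = 19.0/8.4 = 2.262.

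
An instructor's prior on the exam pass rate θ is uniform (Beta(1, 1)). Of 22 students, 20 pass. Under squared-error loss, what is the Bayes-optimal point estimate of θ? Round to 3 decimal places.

0.875

Posterior: Beta(1+20, 1+2) = Beta(21, 3).
Mode = (21−1)/(21+3−2) = 20/22 = 0.909.
With a flat prior the MAP equals the MLE, 20/22.
Mean = 21/(21+3) = 21/24 = 0.875.
Squared-error loss ⇒ the optimal estimator is the posterior mean.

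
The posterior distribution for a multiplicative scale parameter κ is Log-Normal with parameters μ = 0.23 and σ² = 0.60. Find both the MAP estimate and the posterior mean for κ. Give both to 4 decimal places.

κ_MAP = 0.6907, E[κ|data] = 1.6989

Mode = exp(μ − σ²) = exp(-0.37) = 0.6907.
Mean = exp(μ + σ²/2) = exp(0.530) = 1.6989.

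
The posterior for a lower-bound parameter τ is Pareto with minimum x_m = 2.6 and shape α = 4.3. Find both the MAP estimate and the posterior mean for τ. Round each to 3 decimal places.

MAP: 2.600. Posterior mean: 3.388.

The Pareto density is strictly decreasing on [x_m, ∞), so the mode is x_m = 2.600.
Mean = α·x_m/(α−1) = 4.3·2.6/3.3 = 3.388.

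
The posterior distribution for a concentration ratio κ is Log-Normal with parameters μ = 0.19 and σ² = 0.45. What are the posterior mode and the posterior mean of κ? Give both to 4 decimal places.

Mode = exp(μ − σ²) = exp(-0.26) = 0.7711.
Mean = exp(μ + σ²/2) = exp(0.415) = 1.5144.

MAP = 0.7711, posterior mean = 1.5144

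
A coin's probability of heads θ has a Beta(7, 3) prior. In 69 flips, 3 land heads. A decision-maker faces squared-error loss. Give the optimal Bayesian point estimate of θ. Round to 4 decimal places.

0.1266

Posterior: Beta(7+3, 3+66) = Beta(10, 69).
Mode = (10−1)/(10+69−2) = 9/77 = 0.1169.
Mean = 10/(10+69) = 10/79 = 0.1266.
Squared-error loss ⇒ the optimal estimator is the posterior mean.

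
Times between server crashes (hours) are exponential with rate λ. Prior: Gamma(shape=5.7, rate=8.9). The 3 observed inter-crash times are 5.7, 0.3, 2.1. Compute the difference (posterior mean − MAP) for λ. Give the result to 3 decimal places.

Σ times = 8.1. Posterior: Gamma(shape = 5.7+3 = 8.7, rate = 8.9+8.1 = 17.0).
Mode = (α−1)/β = 7.7/17.0 = 0.453.
Mean = α/β = 8.7/17.0 = 0.512.
Difference = 0.512 − 0.453 = 0.059.

0.059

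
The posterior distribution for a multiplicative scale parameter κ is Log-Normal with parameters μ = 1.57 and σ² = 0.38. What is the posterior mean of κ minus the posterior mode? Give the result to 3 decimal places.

2.525

Mode = exp(μ − σ²) = exp(1.19) = 3.287.
Mean = exp(μ + σ²/2) = exp(1.760) = 5.812.
Difference = 5.812 − 3.287 = 2.525.
The mean is pulled above the mode by the posterior's right skew.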